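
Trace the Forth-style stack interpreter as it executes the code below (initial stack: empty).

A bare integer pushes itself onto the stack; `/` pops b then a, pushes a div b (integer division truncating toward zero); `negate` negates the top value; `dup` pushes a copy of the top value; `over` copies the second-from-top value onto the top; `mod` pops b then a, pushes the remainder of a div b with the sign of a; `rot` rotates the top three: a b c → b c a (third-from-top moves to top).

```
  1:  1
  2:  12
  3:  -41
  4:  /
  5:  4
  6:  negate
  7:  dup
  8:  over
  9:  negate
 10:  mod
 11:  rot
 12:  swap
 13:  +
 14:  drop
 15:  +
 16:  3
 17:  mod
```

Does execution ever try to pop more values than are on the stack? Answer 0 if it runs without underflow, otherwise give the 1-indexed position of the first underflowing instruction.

1      → [1]
12     → [1, 12]
-41    → [1, 12, -41]
/      → [1, 0]
4      → [1, 0, 4]
negate → [1, 0, -4]
dup    → [1, 0, -4, -4]
over   → [1, 0, -4, -4, -4]
negate → [1, 0, -4, -4, 4]
mod    → [1, 0, -4, 0]
rot    → [1, -4, 0, 0]
swap   → [1, -4, 0, 0]
+      → [1, -4, 0]
drop   → [1, -4]
+      → [-3]
3      → [-3, 3]
mod    → [0]

0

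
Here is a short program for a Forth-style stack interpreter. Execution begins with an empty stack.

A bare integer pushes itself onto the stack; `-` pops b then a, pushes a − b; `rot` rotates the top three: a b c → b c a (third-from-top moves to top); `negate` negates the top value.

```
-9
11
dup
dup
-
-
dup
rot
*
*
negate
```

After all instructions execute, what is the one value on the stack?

1089

-9      -9
11      -9 11
dup     -9 11 11
dup     -9 11 11 11
-       -9 11 0
-       -9 11
dup     -9 11 11
rot     11 11 -9
*       11 -99
*       -1089
negate  1089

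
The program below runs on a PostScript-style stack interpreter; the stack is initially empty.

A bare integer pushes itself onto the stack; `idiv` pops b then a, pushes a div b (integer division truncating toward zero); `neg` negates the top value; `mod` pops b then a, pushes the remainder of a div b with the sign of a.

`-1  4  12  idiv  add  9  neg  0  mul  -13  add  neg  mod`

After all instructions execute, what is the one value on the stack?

-1

-1   : -1
4    : -1 4
12   : -1 4 12
idiv : -1 0
add  : -1
9    : -1 9
neg  : -1 -9
0    : -1 -9 0
mul  : -1 0
-13  : -1 0 -13
add  : -1 -13
neg  : -1 13
mod  : -1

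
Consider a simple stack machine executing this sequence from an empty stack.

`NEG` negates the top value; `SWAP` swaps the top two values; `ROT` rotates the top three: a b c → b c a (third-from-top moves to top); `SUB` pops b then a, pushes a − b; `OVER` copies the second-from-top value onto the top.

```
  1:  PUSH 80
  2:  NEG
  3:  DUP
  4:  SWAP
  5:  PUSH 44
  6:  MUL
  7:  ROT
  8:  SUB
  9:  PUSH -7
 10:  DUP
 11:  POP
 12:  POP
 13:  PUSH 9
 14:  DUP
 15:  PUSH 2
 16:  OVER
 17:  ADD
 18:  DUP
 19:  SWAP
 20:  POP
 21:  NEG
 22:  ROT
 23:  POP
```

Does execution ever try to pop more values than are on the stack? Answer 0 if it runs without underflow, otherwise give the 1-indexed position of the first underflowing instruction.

7

PUSH 80 -> [80]
NEG     -> [-80]
DUP     -> [-80, -80]
SWAP    -> [-80, -80]
PUSH 44 -> [-80, -80, 44]
MUL     -> [-80, -3520]
ROT  — needs 3 operands, stack has 2 → underflow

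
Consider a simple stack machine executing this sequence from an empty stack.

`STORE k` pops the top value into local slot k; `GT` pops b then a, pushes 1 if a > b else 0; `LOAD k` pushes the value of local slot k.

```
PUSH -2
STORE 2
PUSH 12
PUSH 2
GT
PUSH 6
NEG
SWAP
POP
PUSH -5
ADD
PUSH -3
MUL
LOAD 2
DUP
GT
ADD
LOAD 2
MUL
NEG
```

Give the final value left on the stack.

PUSH -2 → -2
STORE 2 → (empty)
PUSH 12 → 12
PUSH 2  → 12 2
GT      → 1
PUSH 6  → 1 6
NEG     → 1 -6
SWAP    → -6 1
POP     → -6
PUSH -5 → -6 -5
ADD     → -11
PUSH -3 → -11 -3
MUL     → 33
LOAD 2  → 33 -2
DUP     → 33 -2 -2
GT      → 33 0
ADD     → 33
LOAD 2  → 33 -2
MUL     → -66
NEG     → 66

66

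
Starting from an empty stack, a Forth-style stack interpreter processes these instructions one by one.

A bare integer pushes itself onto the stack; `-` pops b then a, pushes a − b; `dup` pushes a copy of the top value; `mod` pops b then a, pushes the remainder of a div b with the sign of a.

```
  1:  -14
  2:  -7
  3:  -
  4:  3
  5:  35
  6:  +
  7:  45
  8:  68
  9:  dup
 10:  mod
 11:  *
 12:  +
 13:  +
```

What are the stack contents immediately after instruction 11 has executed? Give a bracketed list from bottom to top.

[-7, 38, 0]

-14 -> [-14]
-7  -> [-14, -7]
-   -> [-7]
3   -> [-7, 3]
35  -> [-7, 3, 35]
+   -> [-7, 38]
45  -> [-7, 38, 45]
68  -> [-7, 38, 45, 68]
dup -> [-7, 38, 45, 68, 68]
mod -> [-7, 38, 45, 0]
*   -> [-7, 38, 0]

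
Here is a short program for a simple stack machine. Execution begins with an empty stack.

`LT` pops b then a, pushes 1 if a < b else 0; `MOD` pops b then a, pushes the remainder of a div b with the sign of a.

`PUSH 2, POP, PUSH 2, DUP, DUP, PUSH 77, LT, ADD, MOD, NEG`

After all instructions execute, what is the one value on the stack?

-2

PUSH 2   2
POP      (empty)
PUSH 2   2
DUP      2 2
DUP      2 2 2
PUSH 77  2 2 2 77
LT       2 2 1
ADD      2 3
MOD      2
NEG      -2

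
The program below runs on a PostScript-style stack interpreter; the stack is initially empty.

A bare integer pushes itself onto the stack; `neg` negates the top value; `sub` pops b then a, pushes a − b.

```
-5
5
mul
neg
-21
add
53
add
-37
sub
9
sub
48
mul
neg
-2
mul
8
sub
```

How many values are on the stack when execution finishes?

-5  → -5
5   → -5 5
mul → -25
neg → 25
-21 → 25 -21
add → 4
53  → 4 53
add → 57
-37 → 57 -37
sub → 94
9   → 94 9
sub → 85
48  → 85 48
mul → 4080
neg → -4080
-2  → -4080 -2
mul → 8160
8   → 8160 8
sub → 8152

1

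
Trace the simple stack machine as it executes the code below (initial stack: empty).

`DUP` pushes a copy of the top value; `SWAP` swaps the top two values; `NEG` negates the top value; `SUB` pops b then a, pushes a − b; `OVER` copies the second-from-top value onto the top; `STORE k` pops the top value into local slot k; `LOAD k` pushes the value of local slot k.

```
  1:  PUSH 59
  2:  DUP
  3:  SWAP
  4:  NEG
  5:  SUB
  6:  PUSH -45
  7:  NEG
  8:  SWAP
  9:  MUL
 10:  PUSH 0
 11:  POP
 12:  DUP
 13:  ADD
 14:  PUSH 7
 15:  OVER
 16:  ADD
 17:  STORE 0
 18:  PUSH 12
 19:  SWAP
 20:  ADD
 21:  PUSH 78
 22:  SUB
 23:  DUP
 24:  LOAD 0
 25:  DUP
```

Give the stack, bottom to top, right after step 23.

PUSH 59   59
DUP       59 59
SWAP      59 59
NEG       59 -59
SUB       118
PUSH -45  118 -45
NEG       118 45
SWAP      45 118
MUL       5310
PUSH 0    5310 0
POP       5310
DUP       5310 5310
ADD       10620
PUSH 7    10620 7
OVER      10620 7 10620
ADD       10620 10627
STORE 0   10620
PUSH 12   10620 12
SWAP      12 10620
ADD       10632
PUSH 78   10632 78
SUB       10554
DUP       10554 10554

[10554, 10554]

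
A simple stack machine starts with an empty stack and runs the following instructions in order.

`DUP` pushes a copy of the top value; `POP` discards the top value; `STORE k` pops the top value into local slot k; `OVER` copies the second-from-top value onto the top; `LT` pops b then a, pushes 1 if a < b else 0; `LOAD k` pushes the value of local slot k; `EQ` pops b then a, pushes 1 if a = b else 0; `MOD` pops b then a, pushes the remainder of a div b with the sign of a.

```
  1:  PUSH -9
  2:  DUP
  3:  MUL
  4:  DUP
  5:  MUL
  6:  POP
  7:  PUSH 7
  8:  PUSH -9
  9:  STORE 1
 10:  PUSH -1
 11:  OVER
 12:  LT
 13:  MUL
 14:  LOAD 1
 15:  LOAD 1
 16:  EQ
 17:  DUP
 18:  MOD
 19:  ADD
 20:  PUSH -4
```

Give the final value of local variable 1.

PUSH -9 : [-9]
DUP     : [-9, -9]
MUL     : [81]
DUP     : [81, 81]
MUL     : [6561]
POP     : []
PUSH 7  : [7]
PUSH -9 : [7, -9]
STORE 1 : [7]
PUSH -1 : [7, -1]
OVER    : [7, -1, 7]
LT      : [7, 1]
MUL     : [7]
LOAD 1  : [7, -9]
LOAD 1  : [7, -9, -9]
EQ      : [7, 1]
DUP     : [7, 1, 1]
MOD     : [7, 0]
ADD     : [7]
PUSH -4 : [7, -4]

-9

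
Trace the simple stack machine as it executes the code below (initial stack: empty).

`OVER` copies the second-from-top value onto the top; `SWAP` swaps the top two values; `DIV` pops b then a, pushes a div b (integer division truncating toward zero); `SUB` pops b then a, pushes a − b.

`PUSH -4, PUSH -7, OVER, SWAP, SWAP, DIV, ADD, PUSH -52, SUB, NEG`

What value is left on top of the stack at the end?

-49

PUSH -4   -4
PUSH -7   -4 -7
OVER      -4 -7 -4
SWAP      -4 -4 -7
SWAP      -4 -7 -4
DIV       -4 1
ADD       -3
PUSH -52  -3 -52
SUB       49
NEG       -49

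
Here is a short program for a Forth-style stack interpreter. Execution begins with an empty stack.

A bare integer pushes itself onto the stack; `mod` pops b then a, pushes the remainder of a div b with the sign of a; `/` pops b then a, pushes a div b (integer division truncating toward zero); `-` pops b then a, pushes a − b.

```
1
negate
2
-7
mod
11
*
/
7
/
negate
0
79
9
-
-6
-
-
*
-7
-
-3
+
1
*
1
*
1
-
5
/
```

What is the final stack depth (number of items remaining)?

1      : 1
negate : -1
2      : -1 2
-7     : -1 2 -7
mod    : -1 2
11     : -1 2 11
*      : -1 22
/      : 0
7      : 0 7
/      : 0
negate : 0
0      : 0 0
79     : 0 0 79
9      : 0 0 79 9
-      : 0 0 70
-6     : 0 0 70 -6
-      : 0 0 76
-      : 0 -76
*      : 0
-7     : 0 -7
-      : 7
-3     : 7 -3
+      : 4
1      : 4 1
*      : 4
1      : 4 1
*      : 4
1      : 4 1
-      : 3
5      : 3 5
/      : 0

1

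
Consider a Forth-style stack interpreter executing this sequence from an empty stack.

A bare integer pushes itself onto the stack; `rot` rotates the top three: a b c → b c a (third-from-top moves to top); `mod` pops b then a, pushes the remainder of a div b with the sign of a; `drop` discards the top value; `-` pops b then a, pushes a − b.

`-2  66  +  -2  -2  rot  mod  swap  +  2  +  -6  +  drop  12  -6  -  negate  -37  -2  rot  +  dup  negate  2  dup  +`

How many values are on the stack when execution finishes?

-2     → -2
66     → -2 66
+      → 64
-2     → 64 -2
-2     → 64 -2 -2
rot    → -2 -2 64
mod    → -2 -2
swap   → -2 -2
+      → -4
2      → -4 2
+      → -2
-6     → -2 -6
+      → -8
drop   → (empty)
12     → 12
-6     → 12 -6
-      → 18
negate → -18
-37    → -18 -37
-2     → -18 -37 -2
rot    → -37 -2 -18
+      → -37 -20
dup    → -37 -20 -20
negate → -37 -20 20
2      → -37 -20 20 2
dup    → -37 -20 20 2 2
+      → -37 -20 20 4

4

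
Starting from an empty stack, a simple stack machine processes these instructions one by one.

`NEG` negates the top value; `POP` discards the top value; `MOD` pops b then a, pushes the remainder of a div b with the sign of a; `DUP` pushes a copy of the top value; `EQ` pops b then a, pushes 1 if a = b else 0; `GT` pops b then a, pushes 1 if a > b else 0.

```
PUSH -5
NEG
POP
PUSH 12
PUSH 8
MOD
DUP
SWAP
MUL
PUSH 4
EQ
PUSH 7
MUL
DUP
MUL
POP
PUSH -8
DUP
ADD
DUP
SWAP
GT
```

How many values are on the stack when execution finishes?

1

PUSH -5 : [-5]
NEG     : [5]
POP     : []
PUSH 12 : [12]
PUSH 8  : [12, 8]
MOD     : [4]
DUP     : [4, 4]
SWAP    : [4, 4]
MUL     : [16]
PUSH 4  : [16, 4]
EQ      : [0]
PUSH 7  : [0, 7]
MUL     : [0]
DUP     : [0, 0]
MUL     : [0]
POP     : []
PUSH -8 : [-8]
DUP     : [-8, -8]
ADD     : [-16]
DUP     : [-16, -16]
SWAP    : [-16, -16]
GT      : [0]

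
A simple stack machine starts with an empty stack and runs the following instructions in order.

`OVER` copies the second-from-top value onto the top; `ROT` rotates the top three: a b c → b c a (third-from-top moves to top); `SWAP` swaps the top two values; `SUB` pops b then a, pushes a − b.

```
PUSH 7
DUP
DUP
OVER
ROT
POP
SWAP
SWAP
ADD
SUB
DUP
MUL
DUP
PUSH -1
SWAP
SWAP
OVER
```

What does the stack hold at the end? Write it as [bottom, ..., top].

[49, 49, -1, 49]

PUSH 7  : [7]
DUP     : [7, 7]
DUP     : [7, 7, 7]
OVER    : [7, 7, 7, 7]
ROT     : [7, 7, 7, 7]
POP     : [7, 7, 7]
SWAP    : [7, 7, 7]
SWAP    : [7, 7, 7]
ADD     : [7, 14]
SUB     : [-7]
DUP     : [-7, -7]
MUL     : [49]
DUP     : [49, 49]
PUSH -1 : [49, 49, -1]
SWAP    : [49, -1, 49]
SWAP    : [49, 49, -1]
OVER    : [49, 49, -1, 49]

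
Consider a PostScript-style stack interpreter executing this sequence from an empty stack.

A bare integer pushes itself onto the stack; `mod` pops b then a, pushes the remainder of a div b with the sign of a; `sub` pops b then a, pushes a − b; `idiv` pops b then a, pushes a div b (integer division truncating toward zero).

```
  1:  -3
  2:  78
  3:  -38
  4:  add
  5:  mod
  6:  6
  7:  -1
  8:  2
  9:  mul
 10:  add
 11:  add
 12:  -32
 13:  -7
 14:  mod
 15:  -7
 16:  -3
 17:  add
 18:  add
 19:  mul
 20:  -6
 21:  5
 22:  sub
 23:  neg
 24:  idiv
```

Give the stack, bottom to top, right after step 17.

-3  → [-3]
78  → [-3, 78]
-38 → [-3, 78, -38]
add → [-3, 40]
mod → [-3]
6   → [-3, 6]
-1  → [-3, 6, -1]
2   → [-3, 6, -1, 2]
mul → [-3, 6, -2]
add → [-3, 4]
add → [1]
-32 → [1, -32]
-7  → [1, -32, -7]
mod → [1, -4]
-7  → [1, -4, -7]
-3  → [1, -4, -7, -3]
add → [1, -4, -10]

[1, -4, -10]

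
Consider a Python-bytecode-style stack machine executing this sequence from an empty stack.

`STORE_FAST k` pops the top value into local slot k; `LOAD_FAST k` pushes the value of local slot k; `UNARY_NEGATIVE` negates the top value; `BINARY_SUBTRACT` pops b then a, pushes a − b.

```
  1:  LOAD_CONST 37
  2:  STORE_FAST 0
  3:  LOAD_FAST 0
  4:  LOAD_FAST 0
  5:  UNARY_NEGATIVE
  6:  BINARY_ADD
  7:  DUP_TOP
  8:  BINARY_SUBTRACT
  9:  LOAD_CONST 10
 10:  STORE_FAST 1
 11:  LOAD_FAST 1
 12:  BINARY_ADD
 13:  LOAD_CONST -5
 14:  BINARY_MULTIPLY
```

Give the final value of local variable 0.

LOAD_CONST 37   : [37]
STORE_FAST 0    : []
LOAD_FAST 0     : [37]
LOAD_FAST 0     : [37, 37]
UNARY_NEGATIVE  : [37, -37]
BINARY_ADD      : [0]
DUP_TOP         : [0, 0]
BINARY_SUBTRACT : [0]
LOAD_CONST 10   : [0, 10]
STORE_FAST 1    : [0]
LOAD_FAST 1     : [0, 10]
BINARY_ADD      : [10]
LOAD_CONST -5   : [10, -5]
BINARY_MULTIPLY : [-50]

37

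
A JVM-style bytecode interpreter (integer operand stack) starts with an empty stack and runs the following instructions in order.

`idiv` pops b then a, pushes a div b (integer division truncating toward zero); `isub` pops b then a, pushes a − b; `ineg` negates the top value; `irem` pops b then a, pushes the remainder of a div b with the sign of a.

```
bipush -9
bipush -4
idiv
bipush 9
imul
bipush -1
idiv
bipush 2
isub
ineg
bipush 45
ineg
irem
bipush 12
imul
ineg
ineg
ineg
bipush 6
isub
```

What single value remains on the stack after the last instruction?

-246

bipush -9 : [-9]
bipush -4 : [-9, -4]
idiv      : [2]
bipush 9  : [2, 9]
imul      : [18]
bipush -1 : [18, -1]
idiv      : [-18]
bipush 2  : [-18, 2]
isub      : [-20]
ineg      : [20]
bipush 45 : [20, 45]
ineg      : [20, -45]
irem      : [20]
bipush 12 : [20, 12]
imul      : [240]
ineg      : [-240]
ineg      : [240]
ineg      : [-240]
bipush 6  : [-240, 6]
isub      : [-246]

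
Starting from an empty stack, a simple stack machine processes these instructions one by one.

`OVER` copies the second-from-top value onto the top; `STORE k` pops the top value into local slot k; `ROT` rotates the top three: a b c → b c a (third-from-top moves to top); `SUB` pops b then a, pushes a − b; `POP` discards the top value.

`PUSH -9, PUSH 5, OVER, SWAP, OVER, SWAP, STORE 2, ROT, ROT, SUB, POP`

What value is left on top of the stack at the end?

-9

PUSH -9 : -9
PUSH 5  : -9 5
OVER    : -9 5 -9
SWAP    : -9 -9 5
OVER    : -9 -9 5 -9
SWAP    : -9 -9 -9 5
STORE 2 : -9 -9 -9
ROT     : -9 -9 -9
ROT     : -9 -9 -9
SUB     : -9 0
POP     : -9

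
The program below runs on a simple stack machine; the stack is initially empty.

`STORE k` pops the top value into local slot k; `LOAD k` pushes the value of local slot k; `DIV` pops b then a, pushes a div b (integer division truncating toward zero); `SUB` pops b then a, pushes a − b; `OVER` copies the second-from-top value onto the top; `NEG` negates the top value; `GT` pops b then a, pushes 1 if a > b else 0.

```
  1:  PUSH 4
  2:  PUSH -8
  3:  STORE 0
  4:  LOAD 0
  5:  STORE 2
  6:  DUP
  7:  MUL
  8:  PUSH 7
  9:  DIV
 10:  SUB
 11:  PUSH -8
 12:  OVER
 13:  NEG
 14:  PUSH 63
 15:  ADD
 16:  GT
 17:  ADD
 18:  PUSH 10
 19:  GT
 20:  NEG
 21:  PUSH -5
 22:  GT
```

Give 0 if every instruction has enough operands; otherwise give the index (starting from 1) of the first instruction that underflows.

PUSH 4  : [4]
PUSH -8 : [4, -8]
STORE 0 : [4]
LOAD 0  : [4, -8]
STORE 2 : [4]
DUP     : [4, 4]
MUL     : [16]
PUSH 7  : [16, 7]
DIV     : [2]
SUB  — needs 2 operands, stack has 1 → underflow

10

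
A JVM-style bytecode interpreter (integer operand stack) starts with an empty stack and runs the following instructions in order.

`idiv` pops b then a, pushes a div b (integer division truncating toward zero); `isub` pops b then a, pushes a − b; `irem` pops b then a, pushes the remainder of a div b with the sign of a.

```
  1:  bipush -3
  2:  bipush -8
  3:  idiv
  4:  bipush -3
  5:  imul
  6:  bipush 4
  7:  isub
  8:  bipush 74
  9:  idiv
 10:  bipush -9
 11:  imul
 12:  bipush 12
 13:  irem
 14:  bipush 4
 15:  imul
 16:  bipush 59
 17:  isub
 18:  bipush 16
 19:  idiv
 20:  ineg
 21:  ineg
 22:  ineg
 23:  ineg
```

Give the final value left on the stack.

-3

bipush -3 : -3
bipush -8 : -3 -8
idiv      : 0
bipush -3 : 0 -3
imul      : 0
bipush 4  : 0 4
isub      : -4
bipush 74 : -4 74
idiv      : 0
bipush -9 : 0 -9
imul      : 0
bipush 12 : 0 12
irem      : 0
bipush 4  : 0 4
imul      : 0
bipush 59 : 0 59
isub      : -59
bipush 16 : -59 16
idiv      : -3
ineg      : 3
ineg      : -3
ineg      : 3
ineg      : -3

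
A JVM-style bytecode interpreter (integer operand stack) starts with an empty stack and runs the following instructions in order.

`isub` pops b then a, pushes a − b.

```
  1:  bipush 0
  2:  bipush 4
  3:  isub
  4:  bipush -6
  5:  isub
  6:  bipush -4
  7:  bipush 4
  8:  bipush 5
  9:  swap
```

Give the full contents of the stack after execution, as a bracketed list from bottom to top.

[2, -4, 5, 4]

bipush 0  : [0]
bipush 4  : [0, 4]
isub      : [-4]
bipush -6 : [-4, -6]
isub      : [2]
bipush -4 : [2, -4]
bipush 4  : [2, -4, 4]
bipush 5  : [2, -4, 4, 5]
swap      : [2, -4, 5, 4]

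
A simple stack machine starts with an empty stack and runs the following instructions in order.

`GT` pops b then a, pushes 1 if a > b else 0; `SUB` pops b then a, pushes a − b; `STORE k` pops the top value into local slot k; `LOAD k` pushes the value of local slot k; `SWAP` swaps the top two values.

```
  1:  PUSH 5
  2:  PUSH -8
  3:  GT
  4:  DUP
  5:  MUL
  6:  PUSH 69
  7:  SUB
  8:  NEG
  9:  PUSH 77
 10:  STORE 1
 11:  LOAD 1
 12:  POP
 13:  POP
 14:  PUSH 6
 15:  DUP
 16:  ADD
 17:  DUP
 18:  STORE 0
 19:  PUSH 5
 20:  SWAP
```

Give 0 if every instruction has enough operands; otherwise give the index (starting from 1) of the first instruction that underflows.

0

PUSH 5   [5]
PUSH -8  [5, -8]
GT       [1]
DUP      [1, 1]
MUL      [1]
PUSH 69  [1, 69]
SUB      [-68]
NEG      [68]
PUSH 77  [68, 77]
STORE 1  [68]
LOAD 1   [68, 77]
POP      [68]
POP      []
PUSH 6   [6]
DUP      [6, 6]
ADD      [12]
DUP      [12, 12]
STORE 0  [12]
PUSH 5   [12, 5]
SWAP     [5, 12]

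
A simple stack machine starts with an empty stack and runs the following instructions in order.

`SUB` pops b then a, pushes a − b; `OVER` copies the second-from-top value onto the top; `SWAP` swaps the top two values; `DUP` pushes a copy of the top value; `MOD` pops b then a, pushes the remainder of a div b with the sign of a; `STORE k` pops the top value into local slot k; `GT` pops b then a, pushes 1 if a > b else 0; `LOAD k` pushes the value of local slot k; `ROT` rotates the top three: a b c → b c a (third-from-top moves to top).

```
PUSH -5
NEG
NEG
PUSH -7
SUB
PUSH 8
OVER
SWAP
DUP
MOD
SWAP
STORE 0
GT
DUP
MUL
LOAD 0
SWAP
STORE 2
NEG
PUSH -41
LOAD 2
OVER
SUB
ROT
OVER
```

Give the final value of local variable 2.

PUSH -5  → [-5]
NEG      → [5]
NEG      → [-5]
PUSH -7  → [-5, -7]
SUB      → [2]
PUSH 8   → [2, 8]
OVER     → [2, 8, 2]
SWAP     → [2, 2, 8]
DUP      → [2, 2, 8, 8]
MOD      → [2, 2, 0]
SWAP     → [2, 0, 2]
STORE 0  → [2, 0]
GT       → [1]
DUP      → [1, 1]
MUL      → [1]
LOAD 0   → [1, 2]
SWAP     → [2, 1]
STORE 2  → [2]
NEG      → [-2]
PUSH -41 → [-2, -41]
LOAD 2   → [-2, -41, 1]
OVER     → [-2, -41, 1, -41]
SUB      → [-2, -41, 42]
ROT      → [-41, 42, -2]
OVER     → [-41, 42, -2, 42]

1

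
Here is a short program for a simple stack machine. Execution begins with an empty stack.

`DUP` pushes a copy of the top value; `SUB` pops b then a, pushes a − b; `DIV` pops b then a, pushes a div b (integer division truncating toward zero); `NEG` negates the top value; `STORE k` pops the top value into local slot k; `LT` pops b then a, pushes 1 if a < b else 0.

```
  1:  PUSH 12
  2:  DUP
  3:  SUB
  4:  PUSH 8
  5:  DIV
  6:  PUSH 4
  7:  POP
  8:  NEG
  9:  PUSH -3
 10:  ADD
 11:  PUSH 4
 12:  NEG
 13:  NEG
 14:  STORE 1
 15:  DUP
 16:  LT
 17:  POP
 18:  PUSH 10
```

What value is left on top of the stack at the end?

PUSH 12 : 12
DUP     : 12 12
SUB     : 0
PUSH 8  : 0 8
DIV     : 0
PUSH 4  : 0 4
POP     : 0
NEG     : 0
PUSH -3 : 0 -3
ADD     : -3
PUSH 4  : -3 4
NEG     : -3 -4
NEG     : -3 4
STORE 1 : -3
DUP     : -3 -3
LT      : 0
POP     : (empty)
PUSH 10 : 10

10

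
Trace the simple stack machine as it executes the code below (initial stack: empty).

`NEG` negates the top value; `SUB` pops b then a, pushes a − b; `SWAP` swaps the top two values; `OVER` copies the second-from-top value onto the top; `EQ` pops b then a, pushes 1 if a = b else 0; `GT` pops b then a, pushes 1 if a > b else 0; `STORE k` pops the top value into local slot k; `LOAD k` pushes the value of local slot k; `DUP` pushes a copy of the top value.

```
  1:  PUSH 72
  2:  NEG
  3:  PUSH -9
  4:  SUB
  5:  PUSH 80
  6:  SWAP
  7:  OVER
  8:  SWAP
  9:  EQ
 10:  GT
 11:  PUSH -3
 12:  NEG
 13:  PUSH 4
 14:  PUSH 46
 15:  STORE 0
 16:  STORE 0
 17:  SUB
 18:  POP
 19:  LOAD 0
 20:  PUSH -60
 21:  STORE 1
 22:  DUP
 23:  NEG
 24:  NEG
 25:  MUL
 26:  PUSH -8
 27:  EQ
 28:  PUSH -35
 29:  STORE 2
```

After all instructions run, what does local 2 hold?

-35

PUSH 72  → 72
NEG      → -72
PUSH -9  → -72 -9
SUB      → -63
PUSH 80  → -63 80
SWAP     → 80 -63
OVER     → 80 -63 80
SWAP     → 80 80 -63
EQ       → 80 0
GT       → 1
PUSH -3  → 1 -3
NEG      → 1 3
PUSH 4   → 1 3 4
PUSH 46  → 1 3 4 46
STORE 0  → 1 3 4
STORE 0  → 1 3
SUB      → -2
POP      → (empty)
LOAD 0   → 4
PUSH -60 → 4 -60
STORE 1  → 4
DUP      → 4 4
NEG      → 4 -4
NEG      → 4 4
MUL      → 16
PUSH -8  → 16 -8
EQ       → 0
PUSH -35 → 0 -35
STORE 2  → 0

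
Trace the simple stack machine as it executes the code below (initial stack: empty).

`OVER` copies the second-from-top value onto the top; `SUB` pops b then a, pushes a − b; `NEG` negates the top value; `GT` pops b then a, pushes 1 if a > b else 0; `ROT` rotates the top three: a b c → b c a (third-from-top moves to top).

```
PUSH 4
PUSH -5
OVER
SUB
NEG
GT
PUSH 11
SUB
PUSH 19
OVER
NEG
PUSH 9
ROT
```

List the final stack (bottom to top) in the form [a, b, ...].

[-11, 11, 9, 19]

PUSH 4  : 4
PUSH -5 : 4 -5
OVER    : 4 -5 4
SUB     : 4 -9
NEG     : 4 9
GT      : 0
PUSH 11 : 0 11
SUB     : -11
PUSH 19 : -11 19
OVER    : -11 19 -11
NEG     : -11 19 11
PUSH 9  : -11 19 11 9
ROT     : -11 11 9 19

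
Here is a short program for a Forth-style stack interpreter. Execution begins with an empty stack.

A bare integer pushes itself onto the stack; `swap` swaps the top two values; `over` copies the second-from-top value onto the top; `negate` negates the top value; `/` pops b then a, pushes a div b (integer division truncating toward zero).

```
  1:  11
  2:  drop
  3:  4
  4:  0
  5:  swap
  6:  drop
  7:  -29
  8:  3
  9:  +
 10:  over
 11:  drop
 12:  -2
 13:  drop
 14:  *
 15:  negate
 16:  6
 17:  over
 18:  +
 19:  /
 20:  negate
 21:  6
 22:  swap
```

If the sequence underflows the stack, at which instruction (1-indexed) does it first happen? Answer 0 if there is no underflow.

11      11
drop    (empty)
4       4
0       4 0
swap    0 4
drop    0
-29     0 -29
3       0 -29 3
+       0 -26
over    0 -26 0
drop    0 -26
-2      0 -26 -2
drop    0 -26
*       0
negate  0
6       0 6
over    0 6 0
+       0 6
/       0
negate  0
6       0 6
swap    6 0

0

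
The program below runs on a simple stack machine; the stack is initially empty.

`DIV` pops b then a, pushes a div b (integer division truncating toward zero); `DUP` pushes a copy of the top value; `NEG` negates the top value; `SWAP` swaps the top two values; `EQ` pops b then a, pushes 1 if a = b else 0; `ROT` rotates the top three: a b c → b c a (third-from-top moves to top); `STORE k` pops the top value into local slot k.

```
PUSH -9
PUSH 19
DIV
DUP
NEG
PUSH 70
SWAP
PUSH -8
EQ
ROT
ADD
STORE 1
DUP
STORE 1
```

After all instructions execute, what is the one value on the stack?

70

PUSH -9 -> -9
PUSH 19 -> -9 19
DIV     -> 0
DUP     -> 0 0
NEG     -> 0 0
PUSH 70 -> 0 0 70
SWAP    -> 0 70 0
PUSH -8 -> 0 70 0 -8
EQ      -> 0 70 0
ROT     -> 70 0 0
ADD     -> 70 0
STORE 1 -> 70
DUP     -> 70 70
STORE 1 -> 70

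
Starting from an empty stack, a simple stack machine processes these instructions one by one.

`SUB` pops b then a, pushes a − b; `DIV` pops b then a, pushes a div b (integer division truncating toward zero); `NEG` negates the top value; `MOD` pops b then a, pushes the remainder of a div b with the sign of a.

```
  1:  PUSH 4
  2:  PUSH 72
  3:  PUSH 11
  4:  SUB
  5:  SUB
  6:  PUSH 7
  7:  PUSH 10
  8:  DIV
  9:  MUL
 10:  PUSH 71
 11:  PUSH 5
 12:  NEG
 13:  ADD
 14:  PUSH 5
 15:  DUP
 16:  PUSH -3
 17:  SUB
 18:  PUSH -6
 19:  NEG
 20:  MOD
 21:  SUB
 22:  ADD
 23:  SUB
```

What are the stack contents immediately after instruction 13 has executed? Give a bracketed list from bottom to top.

PUSH 4  : 4
PUSH 72 : 4 72
PUSH 11 : 4 72 11
SUB     : 4 61
SUB     : -57
PUSH 7  : -57 7
PUSH 10 : -57 7 10
DIV     : -57 0
MUL     : 0
PUSH 71 : 0 71
PUSH 5  : 0 71 5
NEG     : 0 71 -5
ADD     : 0 66

[0, 66]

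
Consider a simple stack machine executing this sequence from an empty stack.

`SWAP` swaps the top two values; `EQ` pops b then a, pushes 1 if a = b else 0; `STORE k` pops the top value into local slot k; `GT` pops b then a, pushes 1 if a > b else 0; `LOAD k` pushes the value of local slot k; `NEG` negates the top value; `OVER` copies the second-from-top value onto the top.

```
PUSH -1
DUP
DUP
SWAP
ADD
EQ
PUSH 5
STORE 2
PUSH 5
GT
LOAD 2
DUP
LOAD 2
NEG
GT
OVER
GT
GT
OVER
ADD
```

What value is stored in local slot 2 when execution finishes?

PUSH -1 -> [-1]
DUP     -> [-1, -1]
DUP     -> [-1, -1, -1]
SWAP    -> [-1, -1, -1]
ADD     -> [-1, -2]
EQ      -> [0]
PUSH 5  -> [0, 5]
STORE 2 -> [0]
PUSH 5  -> [0, 5]
GT      -> [0]
LOAD 2  -> [0, 5]
DUP     -> [0, 5, 5]
LOAD 2  -> [0, 5, 5, 5]
NEG     -> [0, 5, 5, -5]
GT      -> [0, 5, 1]
OVER    -> [0, 5, 1, 5]
GT      -> [0, 5, 0]
GT      -> [0, 1]
OVER    -> [0, 1, 0]
ADD     -> [0, 1]

5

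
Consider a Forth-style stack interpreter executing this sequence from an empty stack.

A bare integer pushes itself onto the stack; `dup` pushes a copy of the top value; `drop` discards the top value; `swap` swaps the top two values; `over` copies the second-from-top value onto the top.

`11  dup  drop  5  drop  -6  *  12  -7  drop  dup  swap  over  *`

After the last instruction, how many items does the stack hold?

3

11   : [11]
dup  : [11, 11]
drop : [11]
5    : [11, 5]
drop : [11]
-6   : [11, -6]
*    : [-66]
12   : [-66, 12]
-7   : [-66, 12, -7]
drop : [-66, 12]
dup  : [-66, 12, 12]
swap : [-66, 12, 12]
over : [-66, 12, 12, 12]
*    : [-66, 12, 144]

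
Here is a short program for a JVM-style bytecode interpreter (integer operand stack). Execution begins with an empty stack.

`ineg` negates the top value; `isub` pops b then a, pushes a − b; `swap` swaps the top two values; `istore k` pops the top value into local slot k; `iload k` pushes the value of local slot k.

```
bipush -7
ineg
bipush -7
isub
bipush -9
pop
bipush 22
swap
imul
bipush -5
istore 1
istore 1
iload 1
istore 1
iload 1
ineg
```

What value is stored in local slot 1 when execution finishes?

bipush -7 → [-7]
ineg      → [7]
bipush -7 → [7, -7]
isub      → [14]
bipush -9 → [14, -9]
pop       → [14]
bipush 22 → [14, 22]
swap      → [22, 14]
imul      → [308]
bipush -5 → [308, -5]
istore 1  → [308]
istore 1  → []
iload 1   → [308]
istore 1  → []
iload 1   → [308]
ineg      → [-308]

308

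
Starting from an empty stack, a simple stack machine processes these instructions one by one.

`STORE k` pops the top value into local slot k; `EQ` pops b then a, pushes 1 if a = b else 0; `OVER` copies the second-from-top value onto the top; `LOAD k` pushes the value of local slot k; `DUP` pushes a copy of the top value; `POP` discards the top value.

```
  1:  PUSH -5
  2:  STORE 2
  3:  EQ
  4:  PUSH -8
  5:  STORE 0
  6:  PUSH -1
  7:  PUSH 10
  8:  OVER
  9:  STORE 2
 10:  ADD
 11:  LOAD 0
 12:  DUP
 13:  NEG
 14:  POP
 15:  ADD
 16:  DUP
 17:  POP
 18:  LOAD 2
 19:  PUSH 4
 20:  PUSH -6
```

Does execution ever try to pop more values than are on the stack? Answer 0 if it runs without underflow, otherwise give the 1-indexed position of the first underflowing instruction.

PUSH -5 : [-5]
STORE 2 : []
EQ  — needs 2 operands, stack has 0 → underflow

3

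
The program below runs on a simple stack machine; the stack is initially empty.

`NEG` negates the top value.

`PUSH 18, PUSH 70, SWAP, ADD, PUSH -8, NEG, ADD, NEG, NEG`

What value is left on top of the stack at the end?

PUSH 18  18
PUSH 70  18 70
SWAP     70 18
ADD      88
PUSH -8  88 -8
NEG      88 8
ADD      96
NEG      -96
NEG      96

96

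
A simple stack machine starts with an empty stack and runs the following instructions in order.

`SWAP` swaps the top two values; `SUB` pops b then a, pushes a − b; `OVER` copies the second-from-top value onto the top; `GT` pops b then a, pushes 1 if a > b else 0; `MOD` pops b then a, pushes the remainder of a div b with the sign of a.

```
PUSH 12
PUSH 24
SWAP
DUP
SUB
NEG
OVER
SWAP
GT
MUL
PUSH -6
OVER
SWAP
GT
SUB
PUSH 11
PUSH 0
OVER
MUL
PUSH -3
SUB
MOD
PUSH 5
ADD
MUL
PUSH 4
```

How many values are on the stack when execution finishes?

PUSH 12 -> 12
PUSH 24 -> 12 24
SWAP    -> 24 12
DUP     -> 24 12 12
SUB     -> 24 0
NEG     -> 24 0
OVER    -> 24 0 24
SWAP    -> 24 24 0
GT      -> 24 1
MUL     -> 24
PUSH -6 -> 24 -6
OVER    -> 24 -6 24
SWAP    -> 24 24 -6
GT      -> 24 1
SUB     -> 23
PUSH 11 -> 23 11
PUSH 0  -> 23 11 0
OVER    -> 23 11 0 11
MUL     -> 23 11 0
PUSH -3 -> 23 11 0 -3
SUB     -> 23 11 3
MOD     -> 23 2
PUSH 5  -> 23 2 5
ADD     -> 23 7
MUL     -> 161
PUSH 4  -> 161 4

2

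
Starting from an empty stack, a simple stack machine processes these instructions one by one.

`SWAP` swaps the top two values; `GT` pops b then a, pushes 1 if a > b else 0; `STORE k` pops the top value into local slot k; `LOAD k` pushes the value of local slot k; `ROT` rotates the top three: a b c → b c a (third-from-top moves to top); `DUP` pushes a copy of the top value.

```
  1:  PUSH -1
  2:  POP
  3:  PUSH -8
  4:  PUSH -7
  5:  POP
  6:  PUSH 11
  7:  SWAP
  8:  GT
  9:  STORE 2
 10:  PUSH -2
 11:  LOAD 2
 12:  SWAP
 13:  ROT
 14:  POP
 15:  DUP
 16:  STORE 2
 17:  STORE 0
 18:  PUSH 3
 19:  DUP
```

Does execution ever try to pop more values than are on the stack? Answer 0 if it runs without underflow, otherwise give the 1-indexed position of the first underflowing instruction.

13

PUSH -1 → -1
POP     → (empty)
PUSH -8 → -8
PUSH -7 → -8 -7
POP     → -8
PUSH 11 → -8 11
SWAP    → 11 -8
GT      → 1
STORE 2 → (empty)
PUSH -2 → -2
LOAD 2  → -2 1
SWAP    → 1 -2
ROT  — needs 3 operands, stack has 2 → underflow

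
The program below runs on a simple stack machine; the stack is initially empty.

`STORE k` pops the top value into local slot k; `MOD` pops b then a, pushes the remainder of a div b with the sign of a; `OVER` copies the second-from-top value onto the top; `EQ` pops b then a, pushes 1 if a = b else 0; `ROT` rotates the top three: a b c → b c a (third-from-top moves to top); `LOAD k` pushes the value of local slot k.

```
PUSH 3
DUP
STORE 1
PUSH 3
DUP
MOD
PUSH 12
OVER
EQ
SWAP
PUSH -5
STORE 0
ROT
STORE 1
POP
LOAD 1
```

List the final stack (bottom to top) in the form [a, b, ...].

[0, 3]

PUSH 3   [3]
DUP      [3, 3]
STORE 1  [3]
PUSH 3   [3, 3]
DUP      [3, 3, 3]
MOD      [3, 0]
PUSH 12  [3, 0, 12]
OVER     [3, 0, 12, 0]
EQ       [3, 0, 0]
SWAP     [3, 0, 0]
PUSH -5  [3, 0, 0, -5]
STORE 0  [3, 0, 0]
ROT      [0, 0, 3]
STORE 1  [0, 0]
POP      [0]
LOAD 1   [0, 3]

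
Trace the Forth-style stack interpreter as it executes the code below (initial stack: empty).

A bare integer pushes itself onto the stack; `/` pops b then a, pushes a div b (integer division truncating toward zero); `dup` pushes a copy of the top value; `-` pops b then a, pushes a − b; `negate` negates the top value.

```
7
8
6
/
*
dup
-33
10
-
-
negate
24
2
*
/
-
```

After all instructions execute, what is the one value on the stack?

8

7      → 7
8      → 7 8
6      → 7 8 6
/      → 7 1
*      → 7
dup    → 7 7
-33    → 7 7 -33
10     → 7 7 -33 10
-      → 7 7 -43
-      → 7 50
negate → 7 -50
24     → 7 -50 24
2      → 7 -50 24 2
*      → 7 -50 48
/      → 7 -1
-      → 8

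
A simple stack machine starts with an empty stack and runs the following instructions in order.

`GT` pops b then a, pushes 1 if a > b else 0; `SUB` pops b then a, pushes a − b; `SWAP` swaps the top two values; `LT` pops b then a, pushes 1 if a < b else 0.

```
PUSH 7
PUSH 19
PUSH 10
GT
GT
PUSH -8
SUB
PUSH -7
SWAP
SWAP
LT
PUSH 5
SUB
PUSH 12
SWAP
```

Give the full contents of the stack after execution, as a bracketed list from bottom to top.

PUSH 7   7
PUSH 19  7 19
PUSH 10  7 19 10
GT       7 1
GT       1
PUSH -8  1 -8
SUB      9
PUSH -7  9 -7
SWAP     -7 9
SWAP     9 -7
LT       0
PUSH 5   0 5
SUB      -5
PUSH 12  -5 12
SWAP     12 -5

[12, -5]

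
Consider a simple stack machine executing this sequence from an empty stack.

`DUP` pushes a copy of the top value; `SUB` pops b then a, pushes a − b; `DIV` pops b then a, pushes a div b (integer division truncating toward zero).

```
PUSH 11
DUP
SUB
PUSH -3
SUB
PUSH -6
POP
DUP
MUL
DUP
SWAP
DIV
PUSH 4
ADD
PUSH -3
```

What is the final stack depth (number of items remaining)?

2

PUSH 11 : [11]
DUP     : [11, 11]
SUB     : [0]
PUSH -3 : [0, -3]
SUB     : [3]
PUSH -6 : [3, -6]
POP     : [3]
DUP     : [3, 3]
MUL     : [9]
DUP     : [9, 9]
SWAP    : [9, 9]
DIV     : [1]
PUSH 4  : [1, 4]
ADD     : [5]
PUSH -3 : [5, -3]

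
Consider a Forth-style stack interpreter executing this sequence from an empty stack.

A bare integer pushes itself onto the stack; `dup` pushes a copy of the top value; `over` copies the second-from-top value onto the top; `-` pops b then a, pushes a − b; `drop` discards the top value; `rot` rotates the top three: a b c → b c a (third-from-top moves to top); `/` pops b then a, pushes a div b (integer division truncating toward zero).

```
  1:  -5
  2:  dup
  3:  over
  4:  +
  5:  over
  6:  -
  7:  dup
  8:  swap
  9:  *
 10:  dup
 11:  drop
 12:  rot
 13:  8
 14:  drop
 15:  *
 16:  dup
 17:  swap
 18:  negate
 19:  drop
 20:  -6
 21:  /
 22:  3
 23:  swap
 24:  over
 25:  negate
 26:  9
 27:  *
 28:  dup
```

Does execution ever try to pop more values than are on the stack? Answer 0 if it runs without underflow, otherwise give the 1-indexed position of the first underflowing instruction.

12

-5   → [-5]
dup  → [-5, -5]
over → [-5, -5, -5]
+    → [-5, -10]
over → [-5, -10, -5]
-    → [-5, -5]
dup  → [-5, -5, -5]
swap → [-5, -5, -5]
*    → [-5, 25]
dup  → [-5, 25, 25]
drop → [-5, 25]
rot  — needs 3 operands, stack has 2 → underflow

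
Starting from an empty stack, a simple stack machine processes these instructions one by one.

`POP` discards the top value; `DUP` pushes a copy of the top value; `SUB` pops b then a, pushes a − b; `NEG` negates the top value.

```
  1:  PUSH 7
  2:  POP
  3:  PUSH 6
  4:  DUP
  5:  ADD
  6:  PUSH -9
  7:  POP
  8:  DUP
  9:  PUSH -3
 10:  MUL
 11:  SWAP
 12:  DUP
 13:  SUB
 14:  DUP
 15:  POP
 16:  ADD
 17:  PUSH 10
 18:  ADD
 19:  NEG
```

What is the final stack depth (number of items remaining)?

PUSH 7   7
POP      (empty)
PUSH 6   6
DUP      6 6
ADD      12
PUSH -9  12 -9
POP      12
DUP      12 12
PUSH -3  12 12 -3
MUL      12 -36
SWAP     -36 12
DUP      -36 12 12
SUB      -36 0
DUP      -36 0 0
POP      -36 0
ADD      -36
PUSH 10  -36 10
ADD      -26
NEG      26

1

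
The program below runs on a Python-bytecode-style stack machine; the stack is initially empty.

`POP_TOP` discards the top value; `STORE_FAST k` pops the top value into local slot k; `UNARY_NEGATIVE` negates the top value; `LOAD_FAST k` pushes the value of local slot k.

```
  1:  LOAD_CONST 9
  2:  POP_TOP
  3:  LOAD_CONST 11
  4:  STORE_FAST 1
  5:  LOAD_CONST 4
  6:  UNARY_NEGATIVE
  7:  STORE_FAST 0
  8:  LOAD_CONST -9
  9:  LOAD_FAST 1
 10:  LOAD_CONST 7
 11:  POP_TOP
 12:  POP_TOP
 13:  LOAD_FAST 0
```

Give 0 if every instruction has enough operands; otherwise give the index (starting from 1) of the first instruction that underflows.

LOAD_CONST 9   -> [9]
POP_TOP        -> []
LOAD_CONST 11  -> [11]
STORE_FAST 1   -> []
LOAD_CONST 4   -> [4]
UNARY_NEGATIVE -> [-4]
STORE_FAST 0   -> []
LOAD_CONST -9  -> [-9]
LOAD_FAST 1    -> [-9, 11]
LOAD_CONST 7   -> [-9, 11, 7]
POP_TOP        -> [-9, 11]
POP_TOP        -> [-9]
LOAD_FAST 0    -> [-9, -4]

0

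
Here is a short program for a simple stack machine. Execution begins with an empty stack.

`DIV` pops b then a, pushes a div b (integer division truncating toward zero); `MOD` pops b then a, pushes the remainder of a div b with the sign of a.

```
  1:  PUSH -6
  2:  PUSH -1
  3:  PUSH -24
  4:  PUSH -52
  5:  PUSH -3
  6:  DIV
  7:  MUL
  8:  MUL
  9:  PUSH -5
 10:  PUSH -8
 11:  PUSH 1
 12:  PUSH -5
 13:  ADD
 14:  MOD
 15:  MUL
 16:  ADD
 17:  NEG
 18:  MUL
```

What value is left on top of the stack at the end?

2448

PUSH -6  → [-6]
PUSH -1  → [-6, -1]
PUSH -24 → [-6, -1, -24]
PUSH -52 → [-6, -1, -24, -52]
PUSH -3  → [-6, -1, -24, -52, -3]
DIV      → [-6, -1, -24, 17]
MUL      → [-6, -1, -408]
MUL      → [-6, 408]
PUSH -5  → [-6, 408, -5]
PUSH -8  → [-6, 408, -5, -8]
PUSH 1   → [-6, 408, -5, -8, 1]
PUSH -5  → [-6, 408, -5, -8, 1, -5]
ADD      → [-6, 408, -5, -8, -4]
MOD      → [-6, 408, -5, 0]
MUL      → [-6, 408, 0]
ADD      → [-6, 408]
NEG      → [-6, -408]
MUL      → [2448]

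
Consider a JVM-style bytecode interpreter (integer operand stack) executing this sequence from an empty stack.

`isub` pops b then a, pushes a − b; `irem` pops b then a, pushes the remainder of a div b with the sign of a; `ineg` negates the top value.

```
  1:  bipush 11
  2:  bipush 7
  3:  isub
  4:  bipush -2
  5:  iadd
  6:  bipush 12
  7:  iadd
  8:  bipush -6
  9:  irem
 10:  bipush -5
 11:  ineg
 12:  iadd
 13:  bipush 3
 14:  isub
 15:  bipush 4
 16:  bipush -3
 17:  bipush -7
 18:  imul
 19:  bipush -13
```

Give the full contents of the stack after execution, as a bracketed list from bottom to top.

bipush 11  -> [11]
bipush 7   -> [11, 7]
isub       -> [4]
bipush -2  -> [4, -2]
iadd       -> [2]
bipush 12  -> [2, 12]
iadd       -> [14]
bipush -6  -> [14, -6]
irem       -> [2]
bipush -5  -> [2, -5]
ineg       -> [2, 5]
iadd       -> [7]
bipush 3   -> [7, 3]
isub       -> [4]
bipush 4   -> [4, 4]
bipush -3  -> [4, 4, -3]
bipush -7  -> [4, 4, -3, -7]
imul       -> [4, 4, 21]
bipush -13 -> [4, 4, 21, -13]

[4, 4, 21, -13]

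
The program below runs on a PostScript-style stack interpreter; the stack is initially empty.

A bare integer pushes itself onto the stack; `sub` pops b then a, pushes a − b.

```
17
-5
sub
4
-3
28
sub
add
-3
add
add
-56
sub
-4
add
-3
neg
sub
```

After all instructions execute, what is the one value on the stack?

17   [17]
-5   [17, -5]
sub  [22]
4    [22, 4]
-3   [22, 4, -3]
28   [22, 4, -3, 28]
sub  [22, 4, -31]
add  [22, -27]
-3   [22, -27, -3]
add  [22, -30]
add  [-8]
-56  [-8, -56]
sub  [48]
-4   [48, -4]
add  [44]
-3   [44, -3]
neg  [44, 3]
sub  [41]

41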